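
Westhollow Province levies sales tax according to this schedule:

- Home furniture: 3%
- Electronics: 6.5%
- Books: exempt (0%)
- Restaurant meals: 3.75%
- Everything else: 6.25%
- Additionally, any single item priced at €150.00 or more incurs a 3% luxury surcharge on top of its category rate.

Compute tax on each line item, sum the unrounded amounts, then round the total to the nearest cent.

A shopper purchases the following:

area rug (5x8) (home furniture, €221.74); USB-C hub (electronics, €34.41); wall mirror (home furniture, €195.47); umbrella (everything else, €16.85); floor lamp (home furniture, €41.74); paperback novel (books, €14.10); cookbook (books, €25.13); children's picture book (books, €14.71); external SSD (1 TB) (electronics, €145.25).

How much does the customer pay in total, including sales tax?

€748.42

Area rug (5x8) €221.74: home furniture → 3% + 3% surcharge = 6% → €13.3044
USB-C hub €34.41: electronics → 6.5% → €2.23665
Wall mirror €195.47: home furniture → 3% + 3% surcharge = 6% → €11.7282
Umbrella €16.85: everything else → 6.25% → €1.053125
Floor lamp €41.74: home furniture → 3% → €1.2522
Paperback novel €14.10: books → 0% → €0.00
Cookbook €25.13: books → 0% → €0.00
Children's picture book €14.71: books → 0% → €0.00
External SSD (1 TB) €145.25: electronics → 6.5% → €9.44125
Subtotal = €709.40; unrounded tax = €39.015825 → €39.02; total due = €748.42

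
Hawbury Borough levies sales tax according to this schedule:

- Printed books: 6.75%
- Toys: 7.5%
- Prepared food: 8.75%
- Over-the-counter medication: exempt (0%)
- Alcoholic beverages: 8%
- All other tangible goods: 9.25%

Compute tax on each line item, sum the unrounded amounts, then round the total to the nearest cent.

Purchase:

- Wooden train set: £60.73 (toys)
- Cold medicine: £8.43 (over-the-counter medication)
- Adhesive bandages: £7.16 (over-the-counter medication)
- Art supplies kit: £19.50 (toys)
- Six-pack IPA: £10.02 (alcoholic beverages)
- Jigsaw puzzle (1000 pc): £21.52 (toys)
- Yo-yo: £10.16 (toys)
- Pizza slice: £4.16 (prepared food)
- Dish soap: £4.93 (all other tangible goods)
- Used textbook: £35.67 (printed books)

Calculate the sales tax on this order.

£12.42

Wooden train set £60.73: toys → 7.5% → £4.55475
Cold medicine £8.43: over-the-counter medication → 0% → £0.00
Adhesive bandages £7.16: over-the-counter medication → 0% → £0.00
Art supplies kit £19.50: toys → 7.5% → £1.4625
Six-pack IPA £10.02: alcoholic beverages → 8% → £0.8016
Jigsaw puzzle (1000 pc) £21.52: toys → 7.5% → £1.614
Yo-yo £10.16: toys → 7.5% → £0.762
Pizza slice £4.16: prepared food → 8.75% → £0.364
Dish soap £4.93: all other tangible goods → 9.25% → £0.456025
Used textbook £35.67: printed books → 6.75% → £2.407725
Unrounded tax sum = £12.4226 → £12.42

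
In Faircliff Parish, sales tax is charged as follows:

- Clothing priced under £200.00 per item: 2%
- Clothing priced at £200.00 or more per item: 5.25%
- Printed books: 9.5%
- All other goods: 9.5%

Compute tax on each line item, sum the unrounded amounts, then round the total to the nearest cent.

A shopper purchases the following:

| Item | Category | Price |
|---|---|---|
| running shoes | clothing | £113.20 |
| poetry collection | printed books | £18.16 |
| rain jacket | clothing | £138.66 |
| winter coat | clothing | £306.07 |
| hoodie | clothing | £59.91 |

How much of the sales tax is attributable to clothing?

Running shoes £113.20: clothing, under £200.00 → 2% → £2.264
Rain jacket £138.66: clothing, under £200.00 → 2% → £2.7732
Winter coat £306.07: clothing, £200.00 or more → 5.25% → £16.068675
Hoodie £59.91: clothing, under £200.00 → 2% → £1.1982
Tax on clothing: unrounded sum = £22.304075 → £22.30

£22.30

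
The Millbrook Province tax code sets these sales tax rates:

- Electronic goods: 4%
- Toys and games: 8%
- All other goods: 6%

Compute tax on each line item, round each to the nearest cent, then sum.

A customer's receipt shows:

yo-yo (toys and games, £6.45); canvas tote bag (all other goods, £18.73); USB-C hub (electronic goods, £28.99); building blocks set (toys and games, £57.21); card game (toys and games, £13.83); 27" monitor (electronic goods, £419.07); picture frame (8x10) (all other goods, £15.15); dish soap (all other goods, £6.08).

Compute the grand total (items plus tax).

£592.03

Yo-yo £6.45: toys and games → 8% → £0.52
Canvas tote bag £18.73: all other goods → 6% → £1.12
USB-C hub £28.99: electronic goods → 4% → £1.16
Building blocks set £57.21: toys and games → 8% → £4.58
Card game £13.83: toys and games → 8% → £1.11
27" monitor £419.07: electronic goods → 4% → £16.76
Picture frame (8x10) £15.15: all other goods → 6% → £0.91
Dish soap £6.08: all other goods → 6% → £0.36
Subtotal = £565.51; tax = £26.52; total due = £592.03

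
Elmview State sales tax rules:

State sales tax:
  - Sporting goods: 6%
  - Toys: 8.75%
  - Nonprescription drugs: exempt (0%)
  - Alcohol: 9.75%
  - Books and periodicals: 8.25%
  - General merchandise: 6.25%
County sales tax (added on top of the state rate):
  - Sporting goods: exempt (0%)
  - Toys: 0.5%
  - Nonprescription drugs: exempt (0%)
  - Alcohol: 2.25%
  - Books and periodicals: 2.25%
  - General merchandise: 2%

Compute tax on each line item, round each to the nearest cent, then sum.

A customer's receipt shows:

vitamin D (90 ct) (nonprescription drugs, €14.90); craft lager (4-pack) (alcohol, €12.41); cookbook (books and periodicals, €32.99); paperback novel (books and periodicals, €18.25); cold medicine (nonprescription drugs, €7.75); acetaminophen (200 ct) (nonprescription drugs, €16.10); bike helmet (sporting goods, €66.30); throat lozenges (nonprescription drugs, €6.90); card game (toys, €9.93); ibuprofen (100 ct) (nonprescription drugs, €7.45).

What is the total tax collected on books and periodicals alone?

€5.38

Cookbook €32.99: books and periodicals → 8.25% + 2.25% county = 10.5% → €3.46
Paperback novel €18.25: books and periodicals → 8.25% + 2.25% county = 10.5% → €1.92
Tax on books and periodicals = €3.46 + €1.92 = €5.38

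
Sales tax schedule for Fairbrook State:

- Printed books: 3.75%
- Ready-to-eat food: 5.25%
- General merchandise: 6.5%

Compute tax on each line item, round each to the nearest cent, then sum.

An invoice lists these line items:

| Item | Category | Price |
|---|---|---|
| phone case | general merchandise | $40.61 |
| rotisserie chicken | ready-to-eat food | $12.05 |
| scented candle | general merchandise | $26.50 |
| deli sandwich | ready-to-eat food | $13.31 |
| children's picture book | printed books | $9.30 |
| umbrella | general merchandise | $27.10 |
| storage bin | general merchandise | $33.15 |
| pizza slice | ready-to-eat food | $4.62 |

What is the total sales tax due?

Phone case $40.61: general merchandise → 6.5% → $2.64
Rotisserie chicken $12.05: ready-to-eat food → 5.25% → $0.63
Scented candle $26.50: general merchandise → 6.5% → $1.72
Deli sandwich $13.31: ready-to-eat food → 5.25% → $0.70
Children's picture book $9.30: printed books → 3.75% → $0.35
Umbrella $27.10: general merchandise → 6.5% → $1.76
Storage bin $33.15: general merchandise → 6.5% → $2.15
Pizza slice $4.62: ready-to-eat food → 5.25% → $0.24
Total tax = $2.64 + $0.63 + $1.72 + $0.70 + $0.35 + $1.76 + $2.15 + $0.24 = $10.19

$10.19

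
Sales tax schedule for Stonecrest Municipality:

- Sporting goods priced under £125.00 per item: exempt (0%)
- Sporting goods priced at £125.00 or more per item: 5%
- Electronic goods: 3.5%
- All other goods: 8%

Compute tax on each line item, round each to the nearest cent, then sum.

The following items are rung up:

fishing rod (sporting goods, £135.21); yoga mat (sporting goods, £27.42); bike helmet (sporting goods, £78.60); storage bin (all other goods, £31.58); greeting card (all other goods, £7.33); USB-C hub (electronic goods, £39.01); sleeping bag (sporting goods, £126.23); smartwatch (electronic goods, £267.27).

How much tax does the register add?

£26.91

Fishing rod £135.21: sporting goods, £125.00 or more → 5% → £6.76
Yoga mat £27.42: sporting goods, under £125.00 → 0% → £0.00
Bike helmet £78.60: sporting goods, under £125.00 → 0% → £0.00
Storage bin £31.58: all other goods → 8% → £2.53
Greeting card £7.33: all other goods → 8% → £0.59
USB-C hub £39.01: electronic goods → 3.5% → £1.37
Sleeping bag £126.23: sporting goods, £125.00 or more → 5% → £6.31
Smartwatch £267.27: electronic goods → 3.5% → £9.35
Total tax = £6.76 + £2.53 + £0.59 + £1.37 + £6.31 + £9.35 = £26.91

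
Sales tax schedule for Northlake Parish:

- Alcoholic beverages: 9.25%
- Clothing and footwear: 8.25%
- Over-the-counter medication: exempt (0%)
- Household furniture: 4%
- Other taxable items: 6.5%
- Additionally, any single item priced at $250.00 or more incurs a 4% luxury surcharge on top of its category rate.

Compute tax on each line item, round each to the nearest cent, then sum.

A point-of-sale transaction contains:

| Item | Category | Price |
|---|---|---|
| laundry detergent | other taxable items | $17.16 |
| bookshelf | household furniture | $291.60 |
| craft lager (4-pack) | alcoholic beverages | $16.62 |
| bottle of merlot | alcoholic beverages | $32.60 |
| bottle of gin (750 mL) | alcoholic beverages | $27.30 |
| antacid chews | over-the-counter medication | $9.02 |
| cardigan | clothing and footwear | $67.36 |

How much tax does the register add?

Laundry detergent $17.16: other taxable items → 6.5% → $1.12
Bookshelf $291.60: household furniture → 4% + 4% surcharge = 8% → $23.33
Craft lager (4-pack) $16.62: alcoholic beverages → 9.25% → $1.54
Bottle of merlot $32.60: alcoholic beverages → 9.25% → $3.02
Bottle of gin (750 mL) $27.30: alcoholic beverages → 9.25% → $2.53
Antacid chews $9.02: over-the-counter medication → 0% → $0.00
Cardigan $67.36: clothing and footwear → 8.25% → $5.56
Total tax = $1.12 + $23.33 + $1.54 + $3.02 + $2.53 + $5.56 = $37.10

$37.10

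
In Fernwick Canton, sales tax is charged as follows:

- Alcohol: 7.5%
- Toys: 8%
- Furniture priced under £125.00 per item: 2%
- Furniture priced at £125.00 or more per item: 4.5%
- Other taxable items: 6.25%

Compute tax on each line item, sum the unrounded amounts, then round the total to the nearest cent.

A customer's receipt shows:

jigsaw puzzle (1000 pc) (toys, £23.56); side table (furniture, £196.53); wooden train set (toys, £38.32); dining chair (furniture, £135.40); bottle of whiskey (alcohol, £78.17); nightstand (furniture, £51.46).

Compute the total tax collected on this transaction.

£26.78

Jigsaw puzzle (1000 pc) £23.56: toys → 8% → £1.8848
Side table £196.53: furniture, £125.00 or more → 4.5% → £8.84385
Wooden train set £38.32: toys → 8% → £3.0656
Dining chair £135.40: furniture, £125.00 or more → 4.5% → £6.093
Bottle of whiskey £78.17: alcohol → 7.5% → £5.86275
Nightstand £51.46: furniture, under £125.00 → 2% → £1.0292
Unrounded tax sum = £26.7792 → £26.78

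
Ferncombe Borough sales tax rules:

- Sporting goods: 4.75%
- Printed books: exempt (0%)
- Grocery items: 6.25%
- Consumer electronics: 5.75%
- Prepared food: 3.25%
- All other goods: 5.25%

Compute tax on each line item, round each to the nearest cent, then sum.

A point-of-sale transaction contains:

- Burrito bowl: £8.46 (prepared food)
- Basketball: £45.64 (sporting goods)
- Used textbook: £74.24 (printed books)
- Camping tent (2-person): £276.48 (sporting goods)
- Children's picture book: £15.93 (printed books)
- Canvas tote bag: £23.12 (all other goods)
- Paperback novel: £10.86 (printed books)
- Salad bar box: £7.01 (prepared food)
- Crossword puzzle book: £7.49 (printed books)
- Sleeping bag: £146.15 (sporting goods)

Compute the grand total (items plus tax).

£639.33

Burrito bowl £8.46: prepared food → 3.25% → £0.27
Basketball £45.64: sporting goods → 4.75% → £2.17
Used textbook £74.24: printed books → 0% → £0.00
Camping tent (2-person) £276.48: sporting goods → 4.75% → £13.13
Children's picture book £15.93: printed books → 0% → £0.00
Canvas tote bag £23.12: all other goods → 5.25% → £1.21
Paperback novel £10.86: printed books → 0% → £0.00
Salad bar box £7.01: prepared food → 3.25% → £0.23
Crossword puzzle book £7.49: printed books → 0% → £0.00
Sleeping bag £146.15: sporting goods → 4.75% → £6.94
Subtotal = £615.38; tax = £23.95; total due = £639.33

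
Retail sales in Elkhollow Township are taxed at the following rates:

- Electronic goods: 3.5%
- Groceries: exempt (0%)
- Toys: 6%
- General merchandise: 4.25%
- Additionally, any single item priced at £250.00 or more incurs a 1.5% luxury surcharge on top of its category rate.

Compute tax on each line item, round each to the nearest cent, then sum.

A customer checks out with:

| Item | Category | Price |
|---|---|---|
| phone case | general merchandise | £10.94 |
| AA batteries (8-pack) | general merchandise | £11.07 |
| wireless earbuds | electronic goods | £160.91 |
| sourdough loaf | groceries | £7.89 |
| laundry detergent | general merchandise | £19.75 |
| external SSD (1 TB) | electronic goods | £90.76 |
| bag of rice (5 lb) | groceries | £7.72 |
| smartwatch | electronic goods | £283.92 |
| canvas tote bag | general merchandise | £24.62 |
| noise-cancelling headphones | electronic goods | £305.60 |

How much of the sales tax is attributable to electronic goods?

Wireless earbuds £160.91: electronic goods → 3.5% → £5.63
External SSD (1 TB) £90.76: electronic goods → 3.5% → £3.18
Smartwatch £283.92: electronic goods → 3.5% + 1.5% surcharge = 5% → £14.20
Noise-cancelling headphones £305.60: electronic goods → 3.5% + 1.5% surcharge = 5% → £15.28
Tax on electronic goods = £5.63 + £3.18 + £14.20 + £15.28 = £38.29

£38.29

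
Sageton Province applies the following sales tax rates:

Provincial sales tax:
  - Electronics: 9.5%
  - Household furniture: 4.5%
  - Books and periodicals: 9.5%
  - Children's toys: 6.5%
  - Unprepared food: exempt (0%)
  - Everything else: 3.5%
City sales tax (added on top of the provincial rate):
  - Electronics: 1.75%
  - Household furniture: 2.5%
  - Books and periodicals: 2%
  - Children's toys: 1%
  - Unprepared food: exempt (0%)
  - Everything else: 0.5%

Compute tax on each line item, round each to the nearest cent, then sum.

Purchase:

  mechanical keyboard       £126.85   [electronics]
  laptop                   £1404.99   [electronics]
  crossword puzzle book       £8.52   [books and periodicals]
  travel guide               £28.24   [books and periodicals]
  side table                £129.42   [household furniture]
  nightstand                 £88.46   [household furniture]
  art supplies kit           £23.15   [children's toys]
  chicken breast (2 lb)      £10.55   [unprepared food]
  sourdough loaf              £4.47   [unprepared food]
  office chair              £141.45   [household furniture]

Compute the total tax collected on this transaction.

£203.45

Mechanical keyboard £126.85: electronics → 9.5% + 1.75% city = 11.25% → £14.27
Laptop £1404.99: electronics → 9.5% + 1.75% city = 11.25% → £158.06
Crossword puzzle book £8.52: books and periodicals → 9.5% + 2% city = 11.5% → £0.98
Travel guide £28.24: books and periodicals → 9.5% + 2% city = 11.5% → £3.25
Side table £129.42: household furniture → 4.5% + 2.5% city = 7% → £9.06
Nightstand £88.46: household furniture → 4.5% + 2.5% city = 7% → £6.19
Art supplies kit £23.15: children's toys → 6.5% + 1% city = 7.5% → £1.74
Chicken breast (2 lb) £10.55: unprepared food → 0% + 0% city = 0% → £0.00
Sourdough loaf £4.47: unprepared food → 0% + 0% city = 0% → £0.00
Office chair £141.45: household furniture → 4.5% + 2.5% city = 7% → £9.90
Total tax = £14.27 + £158.06 + £0.98 + £3.25 + £9.06 + £6.19 + £1.74 + £9.90 = £203.45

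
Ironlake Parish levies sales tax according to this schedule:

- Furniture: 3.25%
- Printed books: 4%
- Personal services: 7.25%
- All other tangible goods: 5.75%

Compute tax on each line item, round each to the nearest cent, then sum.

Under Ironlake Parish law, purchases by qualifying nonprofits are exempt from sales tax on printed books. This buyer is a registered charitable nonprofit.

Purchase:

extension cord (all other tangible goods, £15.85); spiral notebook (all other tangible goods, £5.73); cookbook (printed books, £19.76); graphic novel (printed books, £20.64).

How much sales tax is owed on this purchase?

£1.24

Extension cord £15.85: all other tangible goods → 5.75% → £0.91
Spiral notebook £5.73: all other tangible goods → 5.75% → £0.33
Cookbook £19.76: printed books, buyer-exempt → 0% → £0.00
Graphic novel £20.64: printed books, buyer-exempt → 0% → £0.00
Total tax = £0.91 + £0.33 = £1.24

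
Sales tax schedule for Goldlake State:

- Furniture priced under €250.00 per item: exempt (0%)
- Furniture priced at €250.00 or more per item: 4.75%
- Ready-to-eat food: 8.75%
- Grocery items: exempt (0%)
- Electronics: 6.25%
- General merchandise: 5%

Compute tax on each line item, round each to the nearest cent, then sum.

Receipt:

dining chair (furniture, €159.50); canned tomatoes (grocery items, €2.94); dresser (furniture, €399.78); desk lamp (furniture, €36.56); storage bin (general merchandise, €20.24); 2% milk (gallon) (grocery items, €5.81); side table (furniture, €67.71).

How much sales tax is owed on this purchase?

Dining chair €159.50: furniture, under €250.00 → 0% → €0.00
Canned tomatoes €2.94: grocery items → 0% → €0.00
Dresser €399.78: furniture, €250.00 or more → 4.75% → €18.99
Desk lamp €36.56: furniture, under €250.00 → 0% → €0.00
Storage bin €20.24: general merchandise → 5% → €1.01
2% milk (gallon) €5.81: grocery items → 0% → €0.00
Side table €67.71: furniture, under €250.00 → 0% → €0.00
Total tax = €18.99 + €1.01 = €20.00

€20.00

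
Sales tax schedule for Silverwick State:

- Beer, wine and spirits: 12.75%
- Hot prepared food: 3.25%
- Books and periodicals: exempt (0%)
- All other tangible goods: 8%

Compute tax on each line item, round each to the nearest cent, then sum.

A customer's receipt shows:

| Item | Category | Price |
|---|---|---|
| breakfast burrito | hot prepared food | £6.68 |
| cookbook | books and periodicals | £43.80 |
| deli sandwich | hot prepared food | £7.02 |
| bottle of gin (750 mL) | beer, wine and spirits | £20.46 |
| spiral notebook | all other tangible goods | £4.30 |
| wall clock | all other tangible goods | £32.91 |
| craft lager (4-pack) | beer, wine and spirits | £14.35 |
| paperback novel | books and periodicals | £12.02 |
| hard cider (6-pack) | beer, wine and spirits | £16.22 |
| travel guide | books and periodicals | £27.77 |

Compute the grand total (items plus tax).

£195.46

Breakfast burrito £6.68: hot prepared food → 3.25% → £0.22
Cookbook £43.80: books and periodicals → 0% → £0.00
Deli sandwich £7.02: hot prepared food → 3.25% → £0.23
Bottle of gin (750 mL) £20.46: beer, wine and spirits → 12.75% → £2.61
Spiral notebook £4.30: all other tangible goods → 8% → £0.34
Wall clock £32.91: all other tangible goods → 8% → £2.63
Craft lager (4-pack) £14.35: beer, wine and spirits → 12.75% → £1.83
Paperback novel £12.02: books and periodicals → 0% → £0.00
Hard cider (6-pack) £16.22: beer, wine and spirits → 12.75% → £2.07
Travel guide £27.77: books and periodicals → 0% → £0.00
Subtotal = £185.53; tax = £9.93; total due = £195.46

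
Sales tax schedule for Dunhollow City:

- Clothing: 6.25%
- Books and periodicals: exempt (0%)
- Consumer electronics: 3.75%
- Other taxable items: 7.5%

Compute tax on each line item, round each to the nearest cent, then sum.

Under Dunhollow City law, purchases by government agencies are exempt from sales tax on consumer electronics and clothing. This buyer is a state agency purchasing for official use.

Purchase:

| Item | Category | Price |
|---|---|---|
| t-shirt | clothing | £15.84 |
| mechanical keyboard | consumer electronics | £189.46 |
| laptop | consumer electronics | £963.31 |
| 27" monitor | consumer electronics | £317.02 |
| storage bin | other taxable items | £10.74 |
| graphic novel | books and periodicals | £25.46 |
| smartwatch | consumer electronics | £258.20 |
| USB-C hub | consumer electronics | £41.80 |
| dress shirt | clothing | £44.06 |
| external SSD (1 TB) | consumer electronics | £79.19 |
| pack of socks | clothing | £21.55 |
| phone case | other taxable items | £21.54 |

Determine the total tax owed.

T-shirt £15.84: clothing, buyer-exempt → 0% → £0.00
Mechanical keyboard £189.46: consumer electronics, buyer-exempt → 0% → £0.00
Laptop £963.31: consumer electronics, buyer-exempt → 0% → £0.00
27" monitor £317.02: consumer electronics, buyer-exempt → 0% → £0.00
Storage bin £10.74: other taxable items → 7.5% → £0.81
Graphic novel £25.46: books and periodicals → 0% → £0.00
Smartwatch £258.20: consumer electronics, buyer-exempt → 0% → £0.00
USB-C hub £41.80: consumer electronics, buyer-exempt → 0% → £0.00
Dress shirt £44.06: clothing, buyer-exempt → 0% → £0.00
External SSD (1 TB) £79.19: consumer electronics, buyer-exempt → 0% → £0.00
Pack of socks £21.55: clothing, buyer-exempt → 0% → £0.00
Phone case £21.54: other taxable items → 7.5% → £1.62
Total tax = £0.81 + £1.62 = £2.43

£2.43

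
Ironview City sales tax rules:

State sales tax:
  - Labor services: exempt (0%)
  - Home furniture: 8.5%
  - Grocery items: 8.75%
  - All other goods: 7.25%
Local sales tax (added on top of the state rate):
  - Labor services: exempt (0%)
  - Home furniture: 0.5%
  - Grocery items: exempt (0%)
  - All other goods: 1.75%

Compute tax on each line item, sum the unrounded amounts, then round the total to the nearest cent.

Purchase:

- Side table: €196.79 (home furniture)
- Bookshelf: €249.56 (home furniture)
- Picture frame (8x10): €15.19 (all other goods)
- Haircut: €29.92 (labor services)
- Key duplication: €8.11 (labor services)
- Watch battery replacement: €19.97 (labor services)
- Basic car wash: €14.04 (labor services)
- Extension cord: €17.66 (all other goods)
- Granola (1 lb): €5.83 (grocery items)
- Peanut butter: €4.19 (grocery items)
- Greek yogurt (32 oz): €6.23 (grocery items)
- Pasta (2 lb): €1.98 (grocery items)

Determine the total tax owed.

Side table €196.79: home furniture → 8.5% + 0.5% local = 9% → €17.7111
Bookshelf €249.56: home furniture → 8.5% + 0.5% local = 9% → €22.4604
Picture frame (8x10) €15.19: all other goods → 7.25% + 1.75% local = 9% → €1.3671
Haircut €29.92: labor services → 0% + 0% local = 0% → €0.00
Key duplication €8.11: labor services → 0% + 0% local = 0% → €0.00
Watch battery replacement €19.97: labor services → 0% + 0% local = 0% → €0.00
Basic car wash €14.04: labor services → 0% + 0% local = 0% → €0.00
Extension cord €17.66: all other goods → 7.25% + 1.75% local = 9% → €1.5894
Granola (1 lb) €5.83: grocery items → 8.75% + 0% local = 8.75% → €0.510125
Peanut butter €4.19: grocery items → 8.75% + 0% local = 8.75% → €0.366625
Greek yogurt (32 oz) €6.23: grocery items → 8.75% + 0% local = 8.75% → €0.545125
Pasta (2 lb) €1.98: grocery items → 8.75% + 0% local = 8.75% → €0.17325
Unrounded tax sum = €44.723125 → €44.72

€44.72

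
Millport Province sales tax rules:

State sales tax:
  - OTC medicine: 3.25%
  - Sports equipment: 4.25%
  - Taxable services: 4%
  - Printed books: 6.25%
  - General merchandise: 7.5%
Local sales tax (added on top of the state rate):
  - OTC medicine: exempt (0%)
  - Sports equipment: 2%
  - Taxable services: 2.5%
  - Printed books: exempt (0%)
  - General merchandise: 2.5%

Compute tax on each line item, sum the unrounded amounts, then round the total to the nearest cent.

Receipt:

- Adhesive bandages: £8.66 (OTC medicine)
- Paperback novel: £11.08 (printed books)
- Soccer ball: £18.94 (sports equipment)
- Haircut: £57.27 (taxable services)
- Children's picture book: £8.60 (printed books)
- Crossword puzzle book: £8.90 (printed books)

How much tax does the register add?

£6.97

Adhesive bandages £8.66: OTC medicine → 3.25% + 0% local = 3.25% → £0.28145
Paperback novel £11.08: printed books → 6.25% + 0% local = 6.25% → £0.6925
Soccer ball £18.94: sports equipment → 4.25% + 2% local = 6.25% → £1.18375
Haircut £57.27: taxable services → 4% + 2.5% local = 6.5% → £3.72255
Children's picture book £8.60: printed books → 6.25% + 0% local = 6.25% → £0.5375
Crossword puzzle book £8.90: printed books → 6.25% + 0% local = 6.25% → £0.55625
Unrounded tax sum = £6.974 → £6.97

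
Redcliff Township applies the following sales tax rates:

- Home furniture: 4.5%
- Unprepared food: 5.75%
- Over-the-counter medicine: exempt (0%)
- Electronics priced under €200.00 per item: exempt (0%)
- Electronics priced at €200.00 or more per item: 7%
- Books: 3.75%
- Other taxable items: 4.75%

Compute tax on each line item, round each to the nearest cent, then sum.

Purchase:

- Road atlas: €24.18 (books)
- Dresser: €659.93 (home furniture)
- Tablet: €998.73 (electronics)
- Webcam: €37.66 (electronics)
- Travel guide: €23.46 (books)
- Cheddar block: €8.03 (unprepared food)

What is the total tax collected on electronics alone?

Tablet €998.73: electronics, €200.00 or more → 7% → €69.91
Webcam €37.66: electronics, under €200.00 → 0% → €0.00
Tax on electronics = €69.91 + €0.00 = €69.91

€69.91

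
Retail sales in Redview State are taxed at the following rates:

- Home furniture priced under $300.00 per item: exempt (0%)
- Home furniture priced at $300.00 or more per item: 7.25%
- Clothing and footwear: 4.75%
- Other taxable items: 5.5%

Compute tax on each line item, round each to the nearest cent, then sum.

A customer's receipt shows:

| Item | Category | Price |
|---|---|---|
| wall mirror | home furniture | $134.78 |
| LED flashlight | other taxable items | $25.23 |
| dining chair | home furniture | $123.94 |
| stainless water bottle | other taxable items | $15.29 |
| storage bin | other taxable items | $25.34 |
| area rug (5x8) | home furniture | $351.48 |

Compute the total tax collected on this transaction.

$29.10

Wall mirror $134.78: home furniture, under $300.00 → 0% → $0.00
LED flashlight $25.23: other taxable items → 5.5% → $1.39
Dining chair $123.94: home furniture, under $300.00 → 0% → $0.00
Stainless water bottle $15.29: other taxable items → 5.5% → $0.84
Storage bin $25.34: other taxable items → 5.5% → $1.39
Area rug (5x8) $351.48: home furniture, $300.00 or more → 7.25% → $25.48
Total tax = $1.39 + $0.84 + $1.39 + $25.48 = $29.10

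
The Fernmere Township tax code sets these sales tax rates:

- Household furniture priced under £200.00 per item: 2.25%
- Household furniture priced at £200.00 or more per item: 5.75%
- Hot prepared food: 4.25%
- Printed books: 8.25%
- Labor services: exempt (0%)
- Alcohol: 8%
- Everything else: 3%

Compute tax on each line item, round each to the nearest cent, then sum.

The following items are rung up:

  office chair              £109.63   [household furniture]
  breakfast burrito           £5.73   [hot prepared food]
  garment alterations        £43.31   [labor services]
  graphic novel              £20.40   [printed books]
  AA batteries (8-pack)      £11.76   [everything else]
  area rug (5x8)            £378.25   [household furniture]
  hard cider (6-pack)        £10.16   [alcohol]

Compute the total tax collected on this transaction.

£27.30

Office chair £109.63: household furniture, under £200.00 → 2.25% → £2.47
Breakfast burrito £5.73: hot prepared food → 4.25% → £0.24
Garment alterations £43.31: labor services → 0% → £0.00
Graphic novel £20.40: printed books → 8.25% → £1.68
AA batteries (8-pack) £11.76: everything else → 3% → £0.35
Area rug (5x8) £378.25: household furniture, £200.00 or more → 5.75% → £21.75
Hard cider (6-pack) £10.16: alcohol → 8% → £0.81
Total tax = £2.47 + £0.24 + £1.68 + £0.35 + £21.75 + £0.81 = £27.30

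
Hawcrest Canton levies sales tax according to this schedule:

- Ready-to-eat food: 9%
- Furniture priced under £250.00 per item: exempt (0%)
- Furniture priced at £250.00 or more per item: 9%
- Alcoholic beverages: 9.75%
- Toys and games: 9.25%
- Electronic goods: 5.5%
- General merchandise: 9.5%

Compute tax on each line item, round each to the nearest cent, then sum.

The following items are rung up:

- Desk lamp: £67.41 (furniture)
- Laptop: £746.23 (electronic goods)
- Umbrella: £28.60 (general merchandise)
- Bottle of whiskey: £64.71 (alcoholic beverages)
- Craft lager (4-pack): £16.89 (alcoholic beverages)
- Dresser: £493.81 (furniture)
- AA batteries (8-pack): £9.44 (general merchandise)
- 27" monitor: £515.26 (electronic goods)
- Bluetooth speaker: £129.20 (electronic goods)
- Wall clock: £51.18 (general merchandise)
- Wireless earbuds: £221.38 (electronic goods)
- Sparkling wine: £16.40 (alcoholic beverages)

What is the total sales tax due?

Desk lamp £67.41: furniture, under £250.00 → 0% → £0.00
Laptop £746.23: electronic goods → 5.5% → £41.04
Umbrella £28.60: general merchandise → 9.5% → £2.72
Bottle of whiskey £64.71: alcoholic beverages → 9.75% → £6.31
Craft lager (4-pack) £16.89: alcoholic beverages → 9.75% → £1.65
Dresser £493.81: furniture, £250.00 or more → 9% → £44.44
AA batteries (8-pack) £9.44: general merchandise → 9.5% → £0.90
27" monitor £515.26: electronic goods → 5.5% → £28.34
Bluetooth speaker £129.20: electronic goods → 5.5% → £7.11
Wall clock £51.18: general merchandise → 9.5% → £4.86
Wireless earbuds £221.38: electronic goods → 5.5% → £12.18
Sparkling wine £16.40: alcoholic beverages → 9.75% → £1.60
Total tax = £41.04 + £2.72 + £6.31 + £1.65 + £44.44 + £0.90 + £28.34 + £7.11 + £4.86 + £12.18 + £1.60 = £151.15

£151.15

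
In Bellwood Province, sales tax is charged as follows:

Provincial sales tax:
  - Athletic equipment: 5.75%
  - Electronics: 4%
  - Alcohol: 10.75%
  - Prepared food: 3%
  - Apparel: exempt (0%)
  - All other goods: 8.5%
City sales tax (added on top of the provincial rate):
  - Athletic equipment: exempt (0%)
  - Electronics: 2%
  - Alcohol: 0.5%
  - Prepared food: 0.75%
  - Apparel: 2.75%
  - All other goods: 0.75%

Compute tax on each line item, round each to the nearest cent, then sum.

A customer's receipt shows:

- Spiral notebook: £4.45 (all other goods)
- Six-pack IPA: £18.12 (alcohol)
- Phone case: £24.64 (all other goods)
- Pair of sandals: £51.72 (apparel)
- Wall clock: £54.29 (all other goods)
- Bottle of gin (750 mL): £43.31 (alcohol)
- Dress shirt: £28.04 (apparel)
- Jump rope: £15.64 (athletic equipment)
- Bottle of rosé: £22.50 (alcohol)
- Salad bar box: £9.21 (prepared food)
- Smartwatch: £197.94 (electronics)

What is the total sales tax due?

Spiral notebook £4.45: all other goods → 8.5% + 0.75% city = 9.25% → £0.41
Six-pack IPA £18.12: alcohol → 10.75% + 0.5% city = 11.25% → £2.04
Phone case £24.64: all other goods → 8.5% + 0.75% city = 9.25% → £2.28
Pair of sandals £51.72: apparel → 0% + 2.75% city = 2.75% → £1.42
Wall clock £54.29: all other goods → 8.5% + 0.75% city = 9.25% → £5.02
Bottle of gin (750 mL) £43.31: alcohol → 10.75% + 0.5% city = 11.25% → £4.87
Dress shirt £28.04: apparel → 0% + 2.75% city = 2.75% → £0.77
Jump rope £15.64: athletic equipment → 5.75% + 0% city = 5.75% → £0.90
Bottle of rosé £22.50: alcohol → 10.75% + 0.5% city = 11.25% → £2.53
Salad bar box £9.21: prepared food → 3% + 0.75% city = 3.75% → £0.35
Smartwatch £197.94: electronics → 4% + 2% city = 6% → £11.88
Total tax = £0.41 + £2.04 + £2.28 + £1.42 + £5.02 + £4.87 + £0.77 + £0.90 + £2.53 + £0.35 + £11.88 = £32.47

£32.47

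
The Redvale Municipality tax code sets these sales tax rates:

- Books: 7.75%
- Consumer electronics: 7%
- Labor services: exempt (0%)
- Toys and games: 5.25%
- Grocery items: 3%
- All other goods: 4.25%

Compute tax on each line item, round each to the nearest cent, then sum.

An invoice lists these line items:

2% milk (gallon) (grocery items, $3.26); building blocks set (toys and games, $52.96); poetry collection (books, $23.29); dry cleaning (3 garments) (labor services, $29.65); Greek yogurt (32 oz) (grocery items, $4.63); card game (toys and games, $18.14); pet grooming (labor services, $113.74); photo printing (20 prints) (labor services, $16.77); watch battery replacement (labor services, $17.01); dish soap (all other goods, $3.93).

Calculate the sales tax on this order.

2% milk (gallon) $3.26: grocery items → 3% → $0.10
Building blocks set $52.96: toys and games → 5.25% → $2.78
Poetry collection $23.29: books → 7.75% → $1.80
Dry cleaning (3 garments) $29.65: labor services → 0% → $0.00
Greek yogurt (32 oz) $4.63: grocery items → 3% → $0.14
Card game $18.14: toys and games → 5.25% → $0.95
Pet grooming $113.74: labor services → 0% → $0.00
Photo printing (20 prints) $16.77: labor services → 0% → $0.00
Watch battery replacement $17.01: labor services → 0% → $0.00
Dish soap $3.93: all other goods → 4.25% → $0.17
Total tax = $0.10 + $2.78 + $1.80 + $0.14 + $0.95 + $0.17 = $5.94

$5.94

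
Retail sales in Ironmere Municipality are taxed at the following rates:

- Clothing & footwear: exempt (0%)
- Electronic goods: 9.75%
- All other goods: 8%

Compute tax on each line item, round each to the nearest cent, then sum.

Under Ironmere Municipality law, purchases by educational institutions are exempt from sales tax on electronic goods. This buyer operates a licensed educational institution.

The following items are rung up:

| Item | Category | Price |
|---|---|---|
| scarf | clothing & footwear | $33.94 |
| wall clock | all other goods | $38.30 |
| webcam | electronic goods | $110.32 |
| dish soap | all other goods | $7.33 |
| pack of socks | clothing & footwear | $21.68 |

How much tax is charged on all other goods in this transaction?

$3.65

Wall clock $38.30: all other goods → 8% → $3.06
Dish soap $7.33: all other goods → 8% → $0.59
Tax on all other goods = $3.06 + $0.59 = $3.65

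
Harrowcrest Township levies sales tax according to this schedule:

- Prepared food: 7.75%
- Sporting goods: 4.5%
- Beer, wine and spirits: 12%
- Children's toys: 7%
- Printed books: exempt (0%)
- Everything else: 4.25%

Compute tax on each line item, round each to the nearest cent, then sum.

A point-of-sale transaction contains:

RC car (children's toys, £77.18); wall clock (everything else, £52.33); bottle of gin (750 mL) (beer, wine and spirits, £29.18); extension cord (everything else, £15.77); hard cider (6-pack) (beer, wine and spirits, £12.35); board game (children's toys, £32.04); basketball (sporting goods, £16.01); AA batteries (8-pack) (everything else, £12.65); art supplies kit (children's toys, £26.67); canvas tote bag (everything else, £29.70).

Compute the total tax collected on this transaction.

RC car £77.18: children's toys → 7% → £5.40
Wall clock £52.33: everything else → 4.25% → £2.22
Bottle of gin (750 mL) £29.18: beer, wine and spirits → 12% → £3.50
Extension cord £15.77: everything else → 4.25% → £0.67
Hard cider (6-pack) £12.35: beer, wine and spirits → 12% → £1.48
Board game £32.04: children's toys → 7% → £2.24
Basketball £16.01: sporting goods → 4.5% → £0.72
AA batteries (8-pack) £12.65: everything else → 4.25% → £0.54
Art supplies kit £26.67: children's toys → 7% → £1.87
Canvas tote bag £29.70: everything else → 4.25% → £1.26
Total tax = £5.40 + £2.22 + £3.50 + £0.67 + £1.48 + £2.24 + £0.72 + £0.54 + £1.87 + £1.26 = £19.90

£19.90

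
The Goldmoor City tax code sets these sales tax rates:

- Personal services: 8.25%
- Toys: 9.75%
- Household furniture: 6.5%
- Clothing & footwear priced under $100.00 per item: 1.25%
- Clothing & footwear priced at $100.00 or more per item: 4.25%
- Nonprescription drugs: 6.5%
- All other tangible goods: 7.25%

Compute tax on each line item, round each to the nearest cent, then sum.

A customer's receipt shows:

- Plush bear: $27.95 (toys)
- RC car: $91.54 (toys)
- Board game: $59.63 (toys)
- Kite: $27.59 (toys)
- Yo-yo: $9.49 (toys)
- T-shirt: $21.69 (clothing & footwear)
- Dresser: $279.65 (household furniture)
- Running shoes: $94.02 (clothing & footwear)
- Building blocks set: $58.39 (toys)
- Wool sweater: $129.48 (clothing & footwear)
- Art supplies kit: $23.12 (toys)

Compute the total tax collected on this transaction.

Plush bear $27.95: toys → 9.75% → $2.73
RC car $91.54: toys → 9.75% → $8.93
Board game $59.63: toys → 9.75% → $5.81
Kite $27.59: toys → 9.75% → $2.69
Yo-yo $9.49: toys → 9.75% → $0.93
T-shirt $21.69: clothing & footwear, under $100.00 → 1.25% → $0.27
Dresser $279.65: household furniture → 6.5% → $18.18
Running shoes $94.02: clothing & footwear, under $100.00 → 1.25% → $1.18
Building blocks set $58.39: toys → 9.75% → $5.69
Wool sweater $129.48: clothing & footwear, $100.00 or more → 4.25% → $5.50
Art supplies kit $23.12: toys → 9.75% → $2.25
Total tax = $2.73 + $8.93 + $5.81 + $2.69 + $0.93 + $0.27 + $18.18 + $1.18 + $5.69 + $5.50 + $2.25 = $54.16

$54.16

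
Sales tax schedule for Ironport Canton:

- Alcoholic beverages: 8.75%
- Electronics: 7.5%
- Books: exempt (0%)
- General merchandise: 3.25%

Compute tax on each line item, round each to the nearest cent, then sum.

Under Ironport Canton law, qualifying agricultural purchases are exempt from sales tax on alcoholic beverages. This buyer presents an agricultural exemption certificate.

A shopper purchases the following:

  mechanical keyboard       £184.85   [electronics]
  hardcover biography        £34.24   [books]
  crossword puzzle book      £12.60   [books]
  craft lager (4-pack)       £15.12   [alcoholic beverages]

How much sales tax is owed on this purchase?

£13.86

Mechanical keyboard £184.85: electronics → 7.5% → £13.86
Hardcover biography £34.24: books → 0% → £0.00
Crossword puzzle book £12.60: books → 0% → £0.00
Craft lager (4-pack) £15.12: alcoholic beverages, buyer-exempt → 0% → £0.00
Total tax = £13.86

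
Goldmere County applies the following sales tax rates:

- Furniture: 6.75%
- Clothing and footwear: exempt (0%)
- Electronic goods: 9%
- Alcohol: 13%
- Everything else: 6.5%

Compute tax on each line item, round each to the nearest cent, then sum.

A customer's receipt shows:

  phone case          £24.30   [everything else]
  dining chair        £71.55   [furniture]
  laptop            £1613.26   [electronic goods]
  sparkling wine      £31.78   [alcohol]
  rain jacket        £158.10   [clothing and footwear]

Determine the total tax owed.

Phone case £24.30: everything else → 6.5% → £1.58
Dining chair £71.55: furniture → 6.75% → £4.83
Laptop £1613.26: electronic goods → 9% → £145.19
Sparkling wine £31.78: alcohol → 13% → £4.13
Rain jacket £158.10: clothing and footwear → 0% → £0.00
Total tax = £1.58 + £4.83 + £145.19 + £4.13 = £155.73

£155.73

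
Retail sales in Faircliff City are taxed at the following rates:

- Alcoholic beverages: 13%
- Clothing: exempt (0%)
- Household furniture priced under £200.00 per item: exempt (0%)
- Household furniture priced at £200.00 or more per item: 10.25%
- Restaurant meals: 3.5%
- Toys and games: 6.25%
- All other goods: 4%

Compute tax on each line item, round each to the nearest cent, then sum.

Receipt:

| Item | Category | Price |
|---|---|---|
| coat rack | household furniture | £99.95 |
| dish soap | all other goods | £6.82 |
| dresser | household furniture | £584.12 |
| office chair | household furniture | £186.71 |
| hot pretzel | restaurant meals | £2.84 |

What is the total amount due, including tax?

Coat rack £99.95: household furniture, under £200.00 → 0% → £0.00
Dish soap £6.82: all other goods → 4% → £0.27
Dresser £584.12: household furniture, £200.00 or more → 10.25% → £59.87
Office chair £186.71: household furniture, under £200.00 → 0% → £0.00
Hot pretzel £2.84: restaurant meals → 3.5% → £0.10
Subtotal = £880.44; tax = £60.24; total due = £940.68

£940.68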